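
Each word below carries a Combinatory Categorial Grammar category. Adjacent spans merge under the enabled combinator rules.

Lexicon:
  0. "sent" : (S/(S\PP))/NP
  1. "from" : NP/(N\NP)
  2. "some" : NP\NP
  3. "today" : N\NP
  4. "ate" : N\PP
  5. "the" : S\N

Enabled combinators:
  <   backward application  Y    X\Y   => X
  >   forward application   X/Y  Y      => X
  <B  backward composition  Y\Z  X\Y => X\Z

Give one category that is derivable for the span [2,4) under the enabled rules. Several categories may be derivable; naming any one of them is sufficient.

[0,6] S   >
  [0,4] S/(S\PP)   >
    [0,1] "sent" : (S/(S\PP))/NP
    [1,4] NP   >
      [1,2] "from" : NP/(N\NP)
      [2,4] N\NP   <B
        [2,3] "some" : NP\NP
        [3,4] "today" : N\NP
  [4,6] S\PP   <B
    [4,5] "ate" : N\PP
    [5,6] "the" : S\N

N\NP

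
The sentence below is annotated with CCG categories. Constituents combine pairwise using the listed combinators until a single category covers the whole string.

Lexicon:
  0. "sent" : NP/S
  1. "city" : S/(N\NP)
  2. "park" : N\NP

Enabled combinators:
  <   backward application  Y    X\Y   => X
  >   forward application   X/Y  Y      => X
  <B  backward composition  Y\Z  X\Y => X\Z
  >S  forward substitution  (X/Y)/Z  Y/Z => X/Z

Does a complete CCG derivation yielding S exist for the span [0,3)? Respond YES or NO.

NP/S S/(N\NP) N\NP
CKY chart[0,3] = {NP}; S ∉ chart

NO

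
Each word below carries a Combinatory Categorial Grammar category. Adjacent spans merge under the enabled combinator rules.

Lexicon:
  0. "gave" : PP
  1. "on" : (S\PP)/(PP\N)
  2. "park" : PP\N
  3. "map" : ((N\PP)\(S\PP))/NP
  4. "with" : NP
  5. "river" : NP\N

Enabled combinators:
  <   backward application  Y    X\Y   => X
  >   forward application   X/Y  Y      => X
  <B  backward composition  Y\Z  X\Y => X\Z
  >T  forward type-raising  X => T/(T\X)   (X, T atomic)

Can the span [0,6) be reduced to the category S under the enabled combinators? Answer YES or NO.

NO

PP (S\PP)/(PP\N) PP\N ((N\PP)\(S\PP))/NP NP NP\N
CKY chart[0,6] = {N/(N\NP), NP, NP/(NP\NP), PP/(PP\NP), S/(S\NP)}; S ∉ chart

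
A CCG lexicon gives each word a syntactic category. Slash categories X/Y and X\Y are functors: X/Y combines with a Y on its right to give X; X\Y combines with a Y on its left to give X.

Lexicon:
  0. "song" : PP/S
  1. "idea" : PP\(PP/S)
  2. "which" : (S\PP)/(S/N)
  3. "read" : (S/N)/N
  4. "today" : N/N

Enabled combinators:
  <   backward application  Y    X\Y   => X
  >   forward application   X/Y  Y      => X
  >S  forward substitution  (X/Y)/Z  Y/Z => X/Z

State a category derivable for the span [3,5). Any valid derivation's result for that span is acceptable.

[0,5] S   <
  [0,2] PP   <
    [0,1] "song" : PP/S
    [1,2] "idea" : PP\(PP/S)
  [2,5] S\PP   >
    [2,3] "which" : (S\PP)/(S/N)
    [3,5] S/N   >S
      [3,4] "read" : (S/N)/N
      [4,5] "today" : N/N

S/N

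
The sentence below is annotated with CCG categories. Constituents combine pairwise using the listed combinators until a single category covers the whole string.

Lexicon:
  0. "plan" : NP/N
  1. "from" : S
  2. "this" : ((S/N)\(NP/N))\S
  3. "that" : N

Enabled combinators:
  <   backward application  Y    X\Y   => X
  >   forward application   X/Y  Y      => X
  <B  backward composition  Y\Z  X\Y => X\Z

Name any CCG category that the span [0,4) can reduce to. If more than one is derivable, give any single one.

S

[0,4] S   >
  [0,3] S/N   <
    [0,1] "plan" : NP/N
    [1,3] (S/N)\(NP/N)   <
      [1,2] "from" : S
      [2,3] "this" : ((S/N)\(NP/N))\S
  [3,4] "that" : N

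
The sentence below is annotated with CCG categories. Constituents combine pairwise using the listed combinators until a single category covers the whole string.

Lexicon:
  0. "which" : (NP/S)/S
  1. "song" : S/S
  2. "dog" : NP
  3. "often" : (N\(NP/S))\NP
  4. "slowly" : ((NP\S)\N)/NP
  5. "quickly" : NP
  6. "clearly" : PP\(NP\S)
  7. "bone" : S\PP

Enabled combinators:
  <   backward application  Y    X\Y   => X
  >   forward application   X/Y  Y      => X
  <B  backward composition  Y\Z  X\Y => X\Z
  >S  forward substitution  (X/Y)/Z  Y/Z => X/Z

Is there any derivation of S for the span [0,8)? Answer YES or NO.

[0,8] S   <
  [0,7] PP   <
    [0,4] N   <
      [0,2] NP/S   >S
        [0,1] "which" : (NP/S)/S
        [1,2] "song" : S/S
      [2,4] N\(NP/S)   <
        [2,3] "dog" : NP
        [3,4] "often" : (N\(NP/S))\NP
    [4,7] PP\N   <B
      [4,6] (NP\S)\N   >
        [4,5] "slowly" : ((NP\S)\N)/NP
        [5,6] "quickly" : NP
      [6,7] "clearly" : PP\(NP\S)
  [7,8] "bone" : S\PP

YES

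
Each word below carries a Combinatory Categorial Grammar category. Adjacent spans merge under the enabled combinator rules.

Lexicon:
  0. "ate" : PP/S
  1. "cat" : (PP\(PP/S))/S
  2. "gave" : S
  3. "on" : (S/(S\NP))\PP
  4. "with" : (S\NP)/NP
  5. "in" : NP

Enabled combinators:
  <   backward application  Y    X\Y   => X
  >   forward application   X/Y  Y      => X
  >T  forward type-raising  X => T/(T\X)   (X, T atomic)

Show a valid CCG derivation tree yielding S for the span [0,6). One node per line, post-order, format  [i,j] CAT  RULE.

[0,6] S   >
  [0,4] S/(S\NP)   <
    [0,3] PP   <
      [0,1] "ate" : PP/S
      [1,3] PP\(PP/S)   >
        [1,2] "cat" : (PP\(PP/S))/S
        [2,3] "gave" : S
    [3,4] "on" : (S/(S\NP))\PP
  [4,6] S\NP   >
    [4,5] "with" : (S\NP)/NP
    [5,6] "in" : NP

[0,1] PP/S  lex  "ate"
[1,2] (PP\(PP/S))/S  lex  "cat"
[2,3] S  lex  "gave"
[1,3] PP\(PP/S)  >  k=2
[0,3] PP  <  k=1
[3,4] (S/(S\NP))\PP  lex  "on"
[0,4] S/(S\NP)  <  k=3
[4,5] (S\NP)/NP  lex  "with"
[5,6] NP  lex  "in"
[4,6] S\NP  >  k=5
[0,6] S  >  k=4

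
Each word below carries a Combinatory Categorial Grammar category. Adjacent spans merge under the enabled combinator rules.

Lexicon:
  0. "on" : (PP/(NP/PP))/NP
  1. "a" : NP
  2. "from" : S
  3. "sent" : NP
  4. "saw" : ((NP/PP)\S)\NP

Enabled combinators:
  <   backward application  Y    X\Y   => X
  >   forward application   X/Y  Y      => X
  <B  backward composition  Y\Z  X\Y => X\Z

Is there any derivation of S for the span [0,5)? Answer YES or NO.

NO

(PP/(NP/PP))/NP NP S NP ((NP/PP)\S)\NP
CKY chart[0,5] = {PP}; S ∉ chart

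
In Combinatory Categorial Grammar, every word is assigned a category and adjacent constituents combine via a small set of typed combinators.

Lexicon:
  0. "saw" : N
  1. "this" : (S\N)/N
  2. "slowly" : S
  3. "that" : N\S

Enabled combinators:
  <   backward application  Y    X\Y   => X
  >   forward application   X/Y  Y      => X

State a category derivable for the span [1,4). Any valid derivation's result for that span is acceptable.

[0,4] S   <
  [0,1] "saw" : N
  [1,4] S\N   >
    [1,2] "this" : (S\N)/N
    [2,4] N   <
      [2,3] "slowly" : S
      [3,4] "that" : N\S

S\N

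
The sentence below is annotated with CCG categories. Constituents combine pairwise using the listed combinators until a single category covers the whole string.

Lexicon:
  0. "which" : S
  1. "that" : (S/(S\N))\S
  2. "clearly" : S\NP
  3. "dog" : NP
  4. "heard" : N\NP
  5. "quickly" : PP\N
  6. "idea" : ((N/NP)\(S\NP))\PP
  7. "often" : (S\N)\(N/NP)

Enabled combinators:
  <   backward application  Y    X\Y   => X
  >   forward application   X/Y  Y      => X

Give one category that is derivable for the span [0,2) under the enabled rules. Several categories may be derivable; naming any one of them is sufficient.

S/(S\N)

[0,8] S   >
  [0,2] S/(S\N)   <
    [0,1] "which" : S
    [1,2] "that" : (S/(S\N))\S
  [2,8] S\N   <
    [2,7] N/NP   <
      [2,3] "clearly" : S\NP
      [3,7] (N/NP)\(S\NP)   <
        [3,6] PP   <
          [3,5] N   <
            [3,4] "dog" : NP
            [4,5] "heard" : N\NP
          [5,6] "quickly" : PP\N
        [6,7] "idea" : ((N/NP)\(S\NP))\PP
    [7,8] "often" : (S\N)\(N/NP)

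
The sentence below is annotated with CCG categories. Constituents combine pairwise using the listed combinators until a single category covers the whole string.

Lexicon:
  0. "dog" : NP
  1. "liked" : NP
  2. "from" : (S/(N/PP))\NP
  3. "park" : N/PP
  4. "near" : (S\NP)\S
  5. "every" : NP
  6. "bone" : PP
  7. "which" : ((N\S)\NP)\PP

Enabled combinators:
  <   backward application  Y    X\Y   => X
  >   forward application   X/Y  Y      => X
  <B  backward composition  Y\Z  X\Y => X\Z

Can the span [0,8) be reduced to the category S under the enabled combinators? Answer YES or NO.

NO

NP NP (S/(N/PP))\NP N/PP (S\NP)\S NP PP ((N\S)\NP)\PP
CKY chart[0,8] = {N}; S ∉ chart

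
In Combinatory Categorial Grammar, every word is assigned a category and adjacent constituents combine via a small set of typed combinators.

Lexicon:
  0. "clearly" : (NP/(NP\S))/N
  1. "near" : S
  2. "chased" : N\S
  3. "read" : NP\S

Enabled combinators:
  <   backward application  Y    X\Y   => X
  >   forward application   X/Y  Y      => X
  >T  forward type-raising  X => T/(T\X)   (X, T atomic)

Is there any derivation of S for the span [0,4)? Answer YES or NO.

(NP/(NP\S))/N S N\S NP\S
CKY chart[0,4] = {N/(N\NP), NP, NP/(NP\NP), PP/(PP\NP), S/(S\NP)}; S ∉ chart

NO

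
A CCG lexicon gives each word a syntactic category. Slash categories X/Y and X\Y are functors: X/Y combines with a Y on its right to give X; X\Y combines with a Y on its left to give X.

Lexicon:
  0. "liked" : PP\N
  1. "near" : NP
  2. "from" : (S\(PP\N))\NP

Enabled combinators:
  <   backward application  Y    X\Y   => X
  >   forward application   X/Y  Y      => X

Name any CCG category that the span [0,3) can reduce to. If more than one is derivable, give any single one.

S

[0,3] S   <
  [0,1] "liked" : PP\N
  [1,3] S\(PP\N)   <
    [1,2] "near" : NP
    [2,3] "from" : (S\(PP\N))\NP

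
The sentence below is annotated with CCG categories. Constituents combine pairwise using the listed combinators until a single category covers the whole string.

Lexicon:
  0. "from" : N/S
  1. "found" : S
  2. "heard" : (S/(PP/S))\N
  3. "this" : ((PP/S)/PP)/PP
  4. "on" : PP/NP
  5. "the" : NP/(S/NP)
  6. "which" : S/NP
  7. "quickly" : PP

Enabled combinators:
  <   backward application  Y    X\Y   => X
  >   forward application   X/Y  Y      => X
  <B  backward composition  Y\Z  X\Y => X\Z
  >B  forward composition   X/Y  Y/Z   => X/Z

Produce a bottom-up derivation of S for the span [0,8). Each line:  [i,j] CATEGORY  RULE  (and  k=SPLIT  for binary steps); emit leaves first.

[0,1] N/S  lex  "from"
[1,2] S  lex  "found"
[0,2] N  >  k=1
[2,3] (S/(PP/S))\N  lex  "heard"
[0,3] S/(PP/S)  <  k=2
[3,4] ((PP/S)/PP)/PP  lex  "this"
[4,5] PP/NP  lex  "on"
[5,6] NP/(S/NP)  lex  "the"
[6,7] S/NP  lex  "which"
[5,7] NP  >  k=6
[4,7] PP  >  k=5
[3,7] (PP/S)/PP  >  k=4
[7,8] PP  lex  "quickly"
[3,8] PP/S  >  k=7
[0,8] S  >  k=3

[0,8] S   >
  [0,3] S/(PP/S)   <
    [0,2] N   >
      [0,1] "from" : N/S
      [1,2] "found" : S
    [2,3] "heard" : (S/(PP/S))\N
  [3,8] PP/S   >
    [3,7] (PP/S)/PP   >
      [3,4] "this" : ((PP/S)/PP)/PP
      [4,7] PP   >
        [4,5] "on" : PP/NP
        [5,7] NP   >
          [5,6] "the" : NP/(S/NP)
          [6,7] "which" : S/NP
    [7,8] "quickly" : PP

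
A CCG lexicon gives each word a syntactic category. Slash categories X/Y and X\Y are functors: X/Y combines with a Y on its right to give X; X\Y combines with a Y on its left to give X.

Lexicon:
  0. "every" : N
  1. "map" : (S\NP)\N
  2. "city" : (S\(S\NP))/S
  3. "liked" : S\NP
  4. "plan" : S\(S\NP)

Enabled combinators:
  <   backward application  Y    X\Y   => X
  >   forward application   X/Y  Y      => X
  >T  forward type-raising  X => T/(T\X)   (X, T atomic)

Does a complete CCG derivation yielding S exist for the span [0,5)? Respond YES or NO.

[0,5] S   <
  [0,2] S\NP   <
    [0,1] "every" : N
    [1,2] "map" : (S\NP)\N
  [2,5] S\(S\NP)   >
    [2,3] "city" : (S\(S\NP))/S
    [3,5] S   <
      [3,4] "liked" : S\NP
      [4,5] "plan" : S\(S\NP)

YES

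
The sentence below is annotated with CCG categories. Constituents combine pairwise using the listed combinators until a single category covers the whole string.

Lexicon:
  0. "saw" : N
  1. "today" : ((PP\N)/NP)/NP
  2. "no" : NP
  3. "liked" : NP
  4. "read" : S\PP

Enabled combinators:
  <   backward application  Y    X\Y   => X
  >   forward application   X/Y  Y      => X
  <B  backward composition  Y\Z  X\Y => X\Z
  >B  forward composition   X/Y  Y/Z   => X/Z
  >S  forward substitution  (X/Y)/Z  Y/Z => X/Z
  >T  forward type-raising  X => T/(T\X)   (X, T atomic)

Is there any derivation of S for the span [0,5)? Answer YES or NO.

YES

[0,5] S   <
  [0,4] PP   >
    [0,1] PP/(PP\N)   >T
      [0,1] "saw" : N
    [1,4] PP\N   >
      [1,3] (PP\N)/NP   >
        [1,2] "today" : ((PP\N)/NP)/NP
        [2,3] "no" : NP
      [3,4] "liked" : NP
  [4,5] "read" : S\PP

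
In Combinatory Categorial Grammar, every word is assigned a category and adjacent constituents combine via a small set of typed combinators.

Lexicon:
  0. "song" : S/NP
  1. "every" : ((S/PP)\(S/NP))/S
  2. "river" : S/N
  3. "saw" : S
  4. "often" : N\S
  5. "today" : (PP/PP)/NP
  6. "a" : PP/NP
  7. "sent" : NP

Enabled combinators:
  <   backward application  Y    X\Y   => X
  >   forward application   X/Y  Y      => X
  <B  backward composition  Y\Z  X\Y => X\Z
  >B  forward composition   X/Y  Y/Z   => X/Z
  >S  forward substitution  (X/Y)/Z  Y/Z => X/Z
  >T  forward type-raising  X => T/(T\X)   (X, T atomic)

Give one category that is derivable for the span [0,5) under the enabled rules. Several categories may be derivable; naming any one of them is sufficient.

S/PP

[0,8] S   >
  [0,5] S/PP   <
    [0,1] "song" : S/NP
    [1,5] (S/PP)\(S/NP)   >
      [1,2] "every" : ((S/PP)\(S/NP))/S
      [2,5] S   >
        [2,3] "river" : S/N
        [3,5] N   <
          [3,4] "saw" : S
          [4,5] "often" : N\S
  [5,8] PP   >
    [5,7] PP/NP   >S
      [5,6] "today" : (PP/PP)/NP
      [6,7] "a" : PP/NP
    [7,8] "sent" : NP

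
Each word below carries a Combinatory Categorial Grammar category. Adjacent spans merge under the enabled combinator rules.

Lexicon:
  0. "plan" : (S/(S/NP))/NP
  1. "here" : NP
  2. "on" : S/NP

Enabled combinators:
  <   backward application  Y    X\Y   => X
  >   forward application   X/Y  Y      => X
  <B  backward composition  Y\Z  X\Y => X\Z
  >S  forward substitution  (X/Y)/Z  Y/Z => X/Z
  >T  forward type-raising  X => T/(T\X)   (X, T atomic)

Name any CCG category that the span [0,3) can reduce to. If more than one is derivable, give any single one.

[0,3] S   >
  [0,2] S/(S/NP)   >
    [0,1] "plan" : (S/(S/NP))/NP
    [1,2] "here" : NP
  [2,3] "on" : S/NP

S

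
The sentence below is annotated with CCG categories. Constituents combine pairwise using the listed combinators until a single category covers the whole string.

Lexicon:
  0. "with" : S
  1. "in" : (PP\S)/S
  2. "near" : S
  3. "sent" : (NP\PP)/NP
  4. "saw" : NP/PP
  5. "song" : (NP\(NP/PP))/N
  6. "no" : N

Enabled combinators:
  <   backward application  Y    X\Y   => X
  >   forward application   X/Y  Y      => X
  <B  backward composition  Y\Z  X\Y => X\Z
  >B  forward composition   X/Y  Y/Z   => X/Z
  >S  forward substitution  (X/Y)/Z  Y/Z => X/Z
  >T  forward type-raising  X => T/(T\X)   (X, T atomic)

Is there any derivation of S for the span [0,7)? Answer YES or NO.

NO

S (PP\S)/S S (NP\PP)/NP NP/PP (NP\(NP/PP))/N N
CKY chart[0,7] = {N/(N\NP), NP, NP/(NP\NP), PP/(PP\NP), S/(S\NP)}; S ∉ chart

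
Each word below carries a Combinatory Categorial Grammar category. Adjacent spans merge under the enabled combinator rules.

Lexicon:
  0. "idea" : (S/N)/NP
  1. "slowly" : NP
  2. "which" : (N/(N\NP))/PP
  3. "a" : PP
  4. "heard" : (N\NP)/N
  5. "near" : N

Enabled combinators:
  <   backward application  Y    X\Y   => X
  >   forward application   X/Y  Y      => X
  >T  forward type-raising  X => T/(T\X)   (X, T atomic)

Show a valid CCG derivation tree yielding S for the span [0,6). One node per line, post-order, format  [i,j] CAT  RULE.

[0,6] S   >
  [0,2] S/N   >
    [0,1] "idea" : (S/N)/NP
    [1,2] "slowly" : NP
  [2,6] N   >
    [2,4] N/(N\NP)   >
      [2,3] "which" : (N/(N\NP))/PP
      [3,4] "a" : PP
    [4,6] N\NP   >
      [4,5] "heard" : (N\NP)/N
      [5,6] "near" : N

[0,1] (S/N)/NP  lex  "idea"
[1,2] NP  lex  "slowly"
[0,2] S/N  >  k=1
[2,3] (N/(N\NP))/PP  lex  "which"
[3,4] PP  lex  "a"
[2,4] N/(N\NP)  >  k=3
[4,5] (N\NP)/N  lex  "heard"
[5,6] N  lex  "near"
[4,6] N\NP  >  k=5
[2,6] N  >  k=4
[0,6] S  >  k=2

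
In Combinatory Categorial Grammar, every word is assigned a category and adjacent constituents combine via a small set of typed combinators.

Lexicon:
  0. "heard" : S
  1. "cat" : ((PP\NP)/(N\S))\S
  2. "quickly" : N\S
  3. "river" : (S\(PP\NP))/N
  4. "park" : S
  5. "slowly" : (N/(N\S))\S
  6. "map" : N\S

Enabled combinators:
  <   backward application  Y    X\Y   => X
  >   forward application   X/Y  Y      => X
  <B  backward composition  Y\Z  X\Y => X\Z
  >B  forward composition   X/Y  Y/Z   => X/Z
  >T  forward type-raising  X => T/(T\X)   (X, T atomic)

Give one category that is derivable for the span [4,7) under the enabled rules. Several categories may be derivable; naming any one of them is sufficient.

[0,7] S   <
  [0,3] PP\NP   >
    [0,2] (PP\NP)/(N\S)   <
      [0,1] "heard" : S
      [1,2] "cat" : ((PP\NP)/(N\S))\S
    [2,3] "quickly" : N\S
  [3,7] S\(PP\NP)   >
    [3,4] "river" : (S\(PP\NP))/N
    [4,7] N   >
      [4,6] N/(N\S)   <
        [4,5] "park" : S
        [5,6] "slowly" : (N/(N\S))\S
      [6,7] "map" : N\S

N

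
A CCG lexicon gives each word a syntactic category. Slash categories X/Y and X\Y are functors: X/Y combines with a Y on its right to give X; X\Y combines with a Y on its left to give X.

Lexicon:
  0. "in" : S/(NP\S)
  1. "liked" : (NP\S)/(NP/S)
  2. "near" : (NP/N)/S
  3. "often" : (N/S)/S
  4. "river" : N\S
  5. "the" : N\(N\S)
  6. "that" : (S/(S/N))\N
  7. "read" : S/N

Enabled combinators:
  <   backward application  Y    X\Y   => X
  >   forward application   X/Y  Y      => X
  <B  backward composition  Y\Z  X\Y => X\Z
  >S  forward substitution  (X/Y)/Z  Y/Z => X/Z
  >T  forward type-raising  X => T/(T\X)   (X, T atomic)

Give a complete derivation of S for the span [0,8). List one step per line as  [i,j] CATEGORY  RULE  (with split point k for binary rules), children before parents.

[0,1] S/(NP\S)  lex  "in"
[1,2] (NP\S)/(NP/S)  lex  "liked"
[2,3] (NP/N)/S  lex  "near"
[3,4] (N/S)/S  lex  "often"
[4,5] N\S  lex  "river"
[5,6] N\(N\S)  lex  "the"
[4,6] N  <  k=5
[6,7] (S/(S/N))\N  lex  "that"
[4,7] S/(S/N)  <  k=6
[7,8] S/N  lex  "read"
[4,8] S  >  k=7
[3,8] N/S  >  k=4
[2,8] NP/S  >S  k=3
[1,8] NP\S  >  k=2
[0,8] S  >  k=1

[0,8] S   >
  [0,1] "in" : S/(NP\S)
  [1,8] NP\S   >
    [1,2] "liked" : (NP\S)/(NP/S)
    [2,8] NP/S   >S
      [2,3] "near" : (NP/N)/S
      [3,8] N/S   >
        [3,4] "often" : (N/S)/S
        [4,8] S   >
          [4,7] S/(S/N)   <
            [4,6] N   <
              [4,5] "river" : N\S
              [5,6] "the" : N\(N\S)
            [6,7] "that" : (S/(S/N))\N
          [7,8] "read" : S/N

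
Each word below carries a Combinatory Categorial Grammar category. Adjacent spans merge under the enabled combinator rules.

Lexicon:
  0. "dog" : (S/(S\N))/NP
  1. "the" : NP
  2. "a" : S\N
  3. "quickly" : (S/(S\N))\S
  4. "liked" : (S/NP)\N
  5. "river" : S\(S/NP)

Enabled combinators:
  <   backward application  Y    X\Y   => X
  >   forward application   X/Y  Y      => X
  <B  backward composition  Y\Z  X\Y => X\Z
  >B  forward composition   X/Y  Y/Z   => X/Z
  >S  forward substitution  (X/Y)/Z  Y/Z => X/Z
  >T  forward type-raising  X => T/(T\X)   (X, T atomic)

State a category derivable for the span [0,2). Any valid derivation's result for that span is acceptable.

S/(S\N)

[0,6] S   >
  [0,4] S/(S\N)   <
    [0,3] S   >
      [0,2] S/(S\N)   >
        [0,1] "dog" : (S/(S\N))/NP
        [1,2] "the" : NP
      [2,3] "a" : S\N
    [3,4] "quickly" : (S/(S\N))\S
  [4,6] S\N   <B
    [4,5] "liked" : (S/NP)\N
    [5,6] "river" : S\(S/NP)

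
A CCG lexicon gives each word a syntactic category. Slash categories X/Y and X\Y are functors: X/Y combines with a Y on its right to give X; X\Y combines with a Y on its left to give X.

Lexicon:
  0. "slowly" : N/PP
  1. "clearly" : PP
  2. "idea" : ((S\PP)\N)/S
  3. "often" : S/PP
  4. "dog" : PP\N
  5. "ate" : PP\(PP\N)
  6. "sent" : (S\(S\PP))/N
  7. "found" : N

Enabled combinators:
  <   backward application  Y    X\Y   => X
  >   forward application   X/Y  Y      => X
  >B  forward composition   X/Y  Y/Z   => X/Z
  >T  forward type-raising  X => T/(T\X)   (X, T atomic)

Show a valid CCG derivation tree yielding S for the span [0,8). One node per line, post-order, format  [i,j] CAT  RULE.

[0,1] N/PP  lex  "slowly"
[1,2] PP  lex  "clearly"
[0,2] N  >  k=1
[2,3] ((S\PP)\N)/S  lex  "idea"
[3,4] S/PP  lex  "often"
[4,5] PP\N  lex  "dog"
[5,6] PP\(PP\N)  lex  "ate"
[4,6] PP  <  k=5
[3,6] S  >  k=4
[2,6] (S\PP)\N  >  k=3
[0,6] S\PP  <  k=2
[6,7] (S\(S\PP))/N  lex  "sent"
[7,8] N  lex  "found"
[6,8] S\(S\PP)  >  k=7
[0,8] S  <  k=6

[0,8] S   <
  [0,6] S\PP   <
    [0,2] N   >
      [0,1] "slowly" : N/PP
      [1,2] "clearly" : PP
    [2,6] (S\PP)\N   >
      [2,3] "idea" : ((S\PP)\N)/S
      [3,6] S   >
        [3,4] "often" : S/PP
        [4,6] PP   <
          [4,5] "dog" : PP\N
          [5,6] "ate" : PP\(PP\N)
  [6,8] S\(S\PP)   >
    [6,7] "sent" : (S\(S\PP))/N
    [7,8] "found" : N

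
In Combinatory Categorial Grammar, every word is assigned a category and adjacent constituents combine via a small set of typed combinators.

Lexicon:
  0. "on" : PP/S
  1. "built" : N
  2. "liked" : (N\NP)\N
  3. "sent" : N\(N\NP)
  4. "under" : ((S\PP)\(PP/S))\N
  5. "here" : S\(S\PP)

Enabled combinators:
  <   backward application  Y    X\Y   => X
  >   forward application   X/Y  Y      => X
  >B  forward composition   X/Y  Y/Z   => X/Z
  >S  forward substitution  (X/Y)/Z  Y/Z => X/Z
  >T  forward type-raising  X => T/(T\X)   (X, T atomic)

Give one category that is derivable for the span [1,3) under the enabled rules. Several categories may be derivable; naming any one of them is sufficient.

[0,6] S   <
  [0,5] S\PP   <
    [0,1] "on" : PP/S
    [1,5] (S\PP)\(PP/S)   <
      [1,4] N   <
        [1,3] N\NP   <
          [1,2] "built" : N
          [2,3] "liked" : (N\NP)\N
        [3,4] "sent" : N\(N\NP)
      [4,5] "under" : ((S\PP)\(PP/S))\N
  [5,6] "here" : S\(S\PP)

N\NP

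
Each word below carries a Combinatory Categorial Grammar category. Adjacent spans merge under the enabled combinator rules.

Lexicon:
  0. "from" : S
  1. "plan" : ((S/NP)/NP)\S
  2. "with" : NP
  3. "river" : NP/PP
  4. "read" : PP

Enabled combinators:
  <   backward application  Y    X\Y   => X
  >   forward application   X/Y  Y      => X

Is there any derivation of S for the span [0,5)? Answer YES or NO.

[0,5] S   >
  [0,3] S/NP   >
    [0,2] (S/NP)/NP   <
      [0,1] "from" : S
      [1,2] "plan" : ((S/NP)/NP)\S
    [2,3] "with" : NP
  [3,5] NP   >
    [3,4] "river" : NP/PP
    [4,5] "read" : PP

YES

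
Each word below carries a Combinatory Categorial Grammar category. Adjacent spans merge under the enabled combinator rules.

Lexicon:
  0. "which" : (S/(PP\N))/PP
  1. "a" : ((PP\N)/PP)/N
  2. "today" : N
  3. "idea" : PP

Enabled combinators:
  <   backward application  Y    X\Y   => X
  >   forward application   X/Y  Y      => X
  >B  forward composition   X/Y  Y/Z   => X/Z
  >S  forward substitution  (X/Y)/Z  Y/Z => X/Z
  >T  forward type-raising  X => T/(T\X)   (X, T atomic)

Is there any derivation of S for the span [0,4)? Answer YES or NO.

YES

[0,4] S   >
  [0,3] S/PP   >S
    [0,1] "which" : (S/(PP\N))/PP
    [1,3] (PP\N)/PP   >
      [1,2] "a" : ((PP\N)/PP)/N
      [2,3] "today" : N
  [3,4] "idea" : PP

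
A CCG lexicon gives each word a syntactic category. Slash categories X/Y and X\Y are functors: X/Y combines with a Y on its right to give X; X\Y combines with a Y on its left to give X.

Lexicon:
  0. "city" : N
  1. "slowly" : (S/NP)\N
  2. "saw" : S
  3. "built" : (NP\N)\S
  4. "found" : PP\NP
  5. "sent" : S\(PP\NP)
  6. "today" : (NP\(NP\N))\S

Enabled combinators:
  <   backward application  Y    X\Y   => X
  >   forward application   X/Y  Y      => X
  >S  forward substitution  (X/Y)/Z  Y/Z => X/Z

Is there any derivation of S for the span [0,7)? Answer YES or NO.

YES

[0,7] S   >
  [0,2] S/NP   <
    [0,1] "city" : N
    [1,2] "slowly" : (S/NP)\N
  [2,7] NP   <
    [2,4] NP\N   <
      [2,3] "saw" : S
      [3,4] "built" : (NP\N)\S
    [4,7] NP\(NP\N)   <
      [4,6] S   <
        [4,5] "found" : PP\NP
        [5,6] "sent" : S\(PP\NP)
      [6,7] "today" : (NP\(NP\N))\S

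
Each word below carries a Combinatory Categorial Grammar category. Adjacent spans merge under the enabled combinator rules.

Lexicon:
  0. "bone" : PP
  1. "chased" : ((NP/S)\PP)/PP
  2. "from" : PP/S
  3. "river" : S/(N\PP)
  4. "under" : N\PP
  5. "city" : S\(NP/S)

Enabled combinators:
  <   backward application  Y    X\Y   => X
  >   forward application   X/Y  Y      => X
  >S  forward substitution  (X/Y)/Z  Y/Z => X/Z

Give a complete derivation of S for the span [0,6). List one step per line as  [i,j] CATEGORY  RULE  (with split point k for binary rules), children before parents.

[0,6] S   <
  [0,5] NP/S   <
    [0,1] "bone" : PP
    [1,5] (NP/S)\PP   >
      [1,2] "chased" : ((NP/S)\PP)/PP
      [2,5] PP   >
        [2,3] "from" : PP/S
        [3,5] S   >
          [3,4] "river" : S/(N\PP)
          [4,5] "under" : N\PP
  [5,6] "city" : S\(NP/S)

[0,1] PP  lex  "bone"
[1,2] ((NP/S)\PP)/PP  lex  "chased"
[2,3] PP/S  lex  "from"
[3,4] S/(N\PP)  lex  "river"
[4,5] N\PP  lex  "under"
[3,5] S  >  k=4
[2,5] PP  >  k=3
[1,5] (NP/S)\PP  >  k=2
[0,5] NP/S  <  k=1
[5,6] S\(NP/S)  lex  "city"
[0,6] S  <  k=5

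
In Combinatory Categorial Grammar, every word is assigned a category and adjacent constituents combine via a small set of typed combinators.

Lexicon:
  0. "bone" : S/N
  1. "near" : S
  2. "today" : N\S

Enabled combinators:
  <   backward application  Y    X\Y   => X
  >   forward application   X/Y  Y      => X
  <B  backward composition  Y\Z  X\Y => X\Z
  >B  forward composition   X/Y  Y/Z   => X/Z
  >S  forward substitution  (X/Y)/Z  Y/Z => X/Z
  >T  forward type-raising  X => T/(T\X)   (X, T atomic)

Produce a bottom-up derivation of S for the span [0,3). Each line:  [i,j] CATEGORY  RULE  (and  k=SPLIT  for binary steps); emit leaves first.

[0,3] S   >
  [0,1] "bone" : S/N
  [1,3] N   >
    [1,2] N/(N\S)   >T
      [1,2] "near" : S
    [2,3] "today" : N\S

[0,1] S/N  lex  "bone"
[1,2] S  lex  "near"
[1,2] N/(N\S)  >T
[2,3] N\S  lex  "today"
[1,3] N  >  k=2
[0,3] S  >  k=1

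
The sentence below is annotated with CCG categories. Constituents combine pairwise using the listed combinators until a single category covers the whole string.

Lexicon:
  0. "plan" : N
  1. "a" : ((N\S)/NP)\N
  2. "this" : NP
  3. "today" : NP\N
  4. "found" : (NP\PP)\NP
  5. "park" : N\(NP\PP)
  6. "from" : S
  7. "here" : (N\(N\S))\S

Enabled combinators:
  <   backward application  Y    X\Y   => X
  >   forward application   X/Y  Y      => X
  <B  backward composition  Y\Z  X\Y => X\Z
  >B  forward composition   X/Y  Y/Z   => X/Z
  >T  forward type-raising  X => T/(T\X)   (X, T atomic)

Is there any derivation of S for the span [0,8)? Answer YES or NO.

NO

N ((N\S)/NP)\N NP NP\N (NP\PP)\NP N\(NP\PP) S (N\(N\S))\S
CKY chart[0,8] = {N, N/(N\N), NP/(NP\N), PP/(PP\N), S/(S\N)}; S ∉ chart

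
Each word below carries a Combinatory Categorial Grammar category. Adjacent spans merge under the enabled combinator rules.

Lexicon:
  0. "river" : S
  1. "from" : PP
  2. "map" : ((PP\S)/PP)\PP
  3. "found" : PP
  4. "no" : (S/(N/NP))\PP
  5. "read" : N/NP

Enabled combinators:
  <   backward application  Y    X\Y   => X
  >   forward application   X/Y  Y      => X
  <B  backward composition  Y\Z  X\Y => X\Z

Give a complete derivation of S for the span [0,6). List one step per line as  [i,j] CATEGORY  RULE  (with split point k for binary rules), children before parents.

[0,6] S   >
  [0,5] S/(N/NP)   <
    [0,4] PP   <
      [0,1] "river" : S
      [1,4] PP\S   >
        [1,3] (PP\S)/PP   <
          [1,2] "from" : PP
          [2,3] "map" : ((PP\S)/PP)\PP
        [3,4] "found" : PP
    [4,5] "no" : (S/(N/NP))\PP
  [5,6] "read" : N/NP

[0,1] S  lex  "river"
[1,2] PP  lex  "from"
[2,3] ((PP\S)/PP)\PP  lex  "map"
[1,3] (PP\S)/PP  <  k=2
[3,4] PP  lex  "found"
[1,4] PP\S  >  k=3
[0,4] PP  <  k=1
[4,5] (S/(N/NP))\PP  lex  "no"
[0,5] S/(N/NP)  <  k=4
[5,6] N/NP  lex  "read"
[0,6] S  >  k=5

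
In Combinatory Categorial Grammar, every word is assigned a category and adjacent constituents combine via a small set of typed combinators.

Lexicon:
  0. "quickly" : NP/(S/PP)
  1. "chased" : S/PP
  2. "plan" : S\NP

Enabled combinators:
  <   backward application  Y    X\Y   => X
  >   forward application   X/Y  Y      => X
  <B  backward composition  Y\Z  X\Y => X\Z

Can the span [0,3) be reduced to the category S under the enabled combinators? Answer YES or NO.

[0,3] S   <
  [0,2] NP   >
    [0,1] "quickly" : NP/(S/PP)
    [1,2] "chased" : S/PP
  [2,3] "plan" : S\NP

YES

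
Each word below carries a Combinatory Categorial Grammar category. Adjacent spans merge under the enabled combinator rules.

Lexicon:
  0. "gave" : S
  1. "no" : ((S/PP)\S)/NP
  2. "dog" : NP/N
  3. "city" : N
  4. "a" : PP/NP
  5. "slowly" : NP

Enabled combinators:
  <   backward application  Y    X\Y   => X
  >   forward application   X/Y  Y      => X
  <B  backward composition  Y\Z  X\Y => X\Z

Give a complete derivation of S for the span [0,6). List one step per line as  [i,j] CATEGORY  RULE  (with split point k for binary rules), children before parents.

[0,1] S  lex  "gave"
[1,2] ((S/PP)\S)/NP  lex  "no"
[2,3] NP/N  lex  "dog"
[3,4] N  lex  "city"
[2,4] NP  >  k=3
[1,4] (S/PP)\S  >  k=2
[0,4] S/PP  <  k=1
[4,5] PP/NP  lex  "a"
[5,6] NP  lex  "slowly"
[4,6] PP  >  k=5
[0,6] S  >  k=4

[0,6] S   >
  [0,4] S/PP   <
    [0,1] "gave" : S
    [1,4] (S/PP)\S   >
      [1,2] "no" : ((S/PP)\S)/NP
      [2,4] NP   >
        [2,3] "dog" : NP/N
        [3,4] "city" : N
  [4,6] PP   >
    [4,5] "a" : PP/NP
    [5,6] "slowly" : NP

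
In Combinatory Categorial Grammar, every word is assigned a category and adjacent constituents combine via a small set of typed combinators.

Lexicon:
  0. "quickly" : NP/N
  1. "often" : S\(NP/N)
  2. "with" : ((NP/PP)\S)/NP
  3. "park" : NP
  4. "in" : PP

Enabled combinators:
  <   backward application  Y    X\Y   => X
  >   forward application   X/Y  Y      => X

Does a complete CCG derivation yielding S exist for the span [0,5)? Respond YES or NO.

NO

NP/N S\(NP/N) ((NP/PP)\S)/NP NP PP
CKY chart[0,5] = {NP}; S ∉ chart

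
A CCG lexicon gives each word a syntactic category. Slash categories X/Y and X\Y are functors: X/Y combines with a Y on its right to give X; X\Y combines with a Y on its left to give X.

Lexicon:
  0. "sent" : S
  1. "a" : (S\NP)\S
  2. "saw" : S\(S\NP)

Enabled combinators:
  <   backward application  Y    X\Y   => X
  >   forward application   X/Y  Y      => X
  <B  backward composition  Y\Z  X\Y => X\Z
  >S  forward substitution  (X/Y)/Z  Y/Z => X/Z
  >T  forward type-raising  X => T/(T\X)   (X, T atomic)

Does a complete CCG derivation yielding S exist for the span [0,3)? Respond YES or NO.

[0,3] S   <
  [0,2] S\NP   <
    [0,1] "sent" : S
    [1,2] "a" : (S\NP)\S
  [2,3] "saw" : S\(S\NP)

YES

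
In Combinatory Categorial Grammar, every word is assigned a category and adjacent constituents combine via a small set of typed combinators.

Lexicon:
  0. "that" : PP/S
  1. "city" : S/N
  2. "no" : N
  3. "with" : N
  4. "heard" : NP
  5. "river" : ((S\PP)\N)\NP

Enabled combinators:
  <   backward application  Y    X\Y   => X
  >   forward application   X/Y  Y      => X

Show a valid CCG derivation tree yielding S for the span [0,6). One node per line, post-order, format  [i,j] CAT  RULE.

[0,6] S   <
  [0,3] PP   >
    [0,1] "that" : PP/S
    [1,3] S   >
      [1,2] "city" : S/N
      [2,3] "no" : N
  [3,6] S\PP   <
    [3,4] "with" : N
    [4,6] (S\PP)\N   <
      [4,5] "heard" : NP
      [5,6] "river" : ((S\PP)\N)\NP

[0,1] PP/S  lex  "that"
[1,2] S/N  lex  "city"
[2,3] N  lex  "no"
[1,3] S  >  k=2
[0,3] PP  >  k=1
[3,4] N  lex  "with"
[4,5] NP  lex  "heard"
[5,6] ((S\PP)\N)\NP  lex  "river"
[4,6] (S\PP)\N  <  k=5
[3,6] S\PP  <  k=4
[0,6] S  <  k=3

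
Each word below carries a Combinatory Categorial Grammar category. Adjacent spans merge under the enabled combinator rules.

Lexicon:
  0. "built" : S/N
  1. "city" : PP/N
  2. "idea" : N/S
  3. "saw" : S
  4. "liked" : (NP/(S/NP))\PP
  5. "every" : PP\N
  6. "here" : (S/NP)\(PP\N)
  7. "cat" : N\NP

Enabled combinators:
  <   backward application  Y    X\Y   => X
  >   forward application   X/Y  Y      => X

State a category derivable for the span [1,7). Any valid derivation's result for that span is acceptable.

[0,8] S   >
  [0,1] "built" : S/N
  [1,8] N   <
    [1,7] NP   >
      [1,5] NP/(S/NP)   <
        [1,4] PP   >
          [1,2] "city" : PP/N
          [2,4] N   >
            [2,3] "idea" : N/S
            [3,4] "saw" : S
        [4,5] "liked" : (NP/(S/NP))\PP
      [5,7] S/NP   <
        [5,6] "every" : PP\N
        [6,7] "here" : (S/NP)\(PP\N)
    [7,8] "cat" : N\NP

NP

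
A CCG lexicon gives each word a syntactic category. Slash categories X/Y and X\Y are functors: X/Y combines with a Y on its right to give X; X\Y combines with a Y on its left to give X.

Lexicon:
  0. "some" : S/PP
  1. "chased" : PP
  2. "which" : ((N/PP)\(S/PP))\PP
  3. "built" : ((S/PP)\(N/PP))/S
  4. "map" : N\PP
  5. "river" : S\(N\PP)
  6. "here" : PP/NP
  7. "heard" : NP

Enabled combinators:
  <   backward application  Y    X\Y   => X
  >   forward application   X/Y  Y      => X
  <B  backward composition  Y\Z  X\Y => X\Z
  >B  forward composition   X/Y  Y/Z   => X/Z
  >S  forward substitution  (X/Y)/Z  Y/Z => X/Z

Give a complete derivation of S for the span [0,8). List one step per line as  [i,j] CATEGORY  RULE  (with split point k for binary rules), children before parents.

[0,1] S/PP  lex  "some"
[1,2] PP  lex  "chased"
[2,3] ((N/PP)\(S/PP))\PP  lex  "which"
[1,3] (N/PP)\(S/PP)  <  k=2
[0,3] N/PP  <  k=1
[3,4] ((S/PP)\(N/PP))/S  lex  "built"
[4,5] N\PP  lex  "map"
[5,6] S\(N\PP)  lex  "river"
[4,6] S  <  k=5
[3,6] (S/PP)\(N/PP)  >  k=4
[0,6] S/PP  <  k=3
[6,7] PP/NP  lex  "here"
[7,8] NP  lex  "heard"
[6,8] PP  >  k=7
[0,8] S  >  k=6

[0,8] S   >
  [0,6] S/PP   <
    [0,3] N/PP   <
      [0,1] "some" : S/PP
      [1,3] (N/PP)\(S/PP)   <
        [1,2] "chased" : PP
        [2,3] "which" : ((N/PP)\(S/PP))\PP
    [3,6] (S/PP)\(N/PP)   >
      [3,4] "built" : ((S/PP)\(N/PP))/S
      [4,6] S   <
        [4,5] "map" : N\PP
        [5,6] "river" : S\(N\PP)
  [6,8] PP   >
    [6,7] "here" : PP/NP
    [7,8] "heard" : NP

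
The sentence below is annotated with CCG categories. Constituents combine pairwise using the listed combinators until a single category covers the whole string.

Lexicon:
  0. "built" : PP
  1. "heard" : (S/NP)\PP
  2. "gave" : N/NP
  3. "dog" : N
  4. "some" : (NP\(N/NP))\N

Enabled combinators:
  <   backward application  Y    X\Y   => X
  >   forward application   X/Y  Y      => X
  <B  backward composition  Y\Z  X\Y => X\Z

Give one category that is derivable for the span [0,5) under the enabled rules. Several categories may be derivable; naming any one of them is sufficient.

[0,5] S   >
  [0,2] S/NP   <
    [0,1] "built" : PP
    [1,2] "heard" : (S/NP)\PP
  [2,5] NP   <
    [2,3] "gave" : N/NP
    [3,5] NP\(N/NP)   <
      [3,4] "dog" : N
      [4,5] "some" : (NP\(N/NP))\N

S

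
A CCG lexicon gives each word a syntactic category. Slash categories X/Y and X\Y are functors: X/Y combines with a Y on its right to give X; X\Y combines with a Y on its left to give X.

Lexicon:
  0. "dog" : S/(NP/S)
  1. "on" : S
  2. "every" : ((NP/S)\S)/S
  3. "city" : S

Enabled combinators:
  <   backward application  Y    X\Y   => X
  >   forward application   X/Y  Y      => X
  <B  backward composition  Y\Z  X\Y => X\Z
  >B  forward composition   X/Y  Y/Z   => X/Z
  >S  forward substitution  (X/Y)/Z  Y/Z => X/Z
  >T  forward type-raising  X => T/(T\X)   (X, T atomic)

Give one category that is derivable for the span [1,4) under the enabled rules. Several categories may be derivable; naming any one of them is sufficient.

NP/S

[0,4] S   >
  [0,1] "dog" : S/(NP/S)
  [1,4] NP/S   <
    [1,2] "on" : S
    [2,4] (NP/S)\S   >
      [2,3] "every" : ((NP/S)\S)/S
      [3,4] "city" : S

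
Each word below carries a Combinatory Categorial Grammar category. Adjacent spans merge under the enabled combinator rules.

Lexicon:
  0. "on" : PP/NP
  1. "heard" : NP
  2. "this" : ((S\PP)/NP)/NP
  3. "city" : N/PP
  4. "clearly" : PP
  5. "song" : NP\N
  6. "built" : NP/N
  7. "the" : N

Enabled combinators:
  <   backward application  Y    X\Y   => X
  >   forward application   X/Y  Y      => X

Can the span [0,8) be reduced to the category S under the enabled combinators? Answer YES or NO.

[0,8] S   <
  [0,2] PP   >
    [0,1] "on" : PP/NP
    [1,2] "heard" : NP
  [2,8] S\PP   >
    [2,6] (S\PP)/NP   >
      [2,3] "this" : ((S\PP)/NP)/NP
      [3,6] NP   <
        [3,5] N   >
          [3,4] "city" : N/PP
          [4,5] "clearly" : PP
        [5,6] "song" : NP\N
    [6,8] NP   >
      [6,7] "built" : NP/N
      [7,8] "the" : N

YES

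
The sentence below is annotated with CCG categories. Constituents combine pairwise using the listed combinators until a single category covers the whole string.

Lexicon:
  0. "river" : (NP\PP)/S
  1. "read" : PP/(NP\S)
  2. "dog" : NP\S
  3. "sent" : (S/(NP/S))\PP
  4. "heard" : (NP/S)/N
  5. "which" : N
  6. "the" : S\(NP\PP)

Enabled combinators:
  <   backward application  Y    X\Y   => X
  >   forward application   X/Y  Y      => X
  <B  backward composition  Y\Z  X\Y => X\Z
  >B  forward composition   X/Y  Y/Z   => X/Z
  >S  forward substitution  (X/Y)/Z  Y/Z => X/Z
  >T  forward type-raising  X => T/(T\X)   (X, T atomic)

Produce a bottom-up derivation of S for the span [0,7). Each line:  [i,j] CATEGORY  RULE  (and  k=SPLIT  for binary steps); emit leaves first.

[0,7] S   <
  [0,6] NP\PP   >
    [0,1] "river" : (NP\PP)/S
    [1,6] S   >
      [1,4] S/(NP/S)   <
        [1,3] PP   >
          [1,2] "read" : PP/(NP\S)
          [2,3] "dog" : NP\S
        [3,4] "sent" : (S/(NP/S))\PP
      [4,6] NP/S   >
        [4,5] "heard" : (NP/S)/N
        [5,6] "which" : N
  [6,7] "the" : S\(NP\PP)

[0,1] (NP\PP)/S  lex  "river"
[1,2] PP/(NP\S)  lex  "read"
[2,3] NP\S  lex  "dog"
[1,3] PP  >  k=2
[3,4] (S/(NP/S))\PP  lex  "sent"
[1,4] S/(NP/S)  <  k=3
[4,5] (NP/S)/N  lex  "heard"
[5,6] N  lex  "which"
[4,6] NP/S  >  k=5
[1,6] S  >  k=4
[0,6] NP\PP  >  k=1
[6,7] S\(NP\PP)  lex  "the"
[0,7] S  <  k=6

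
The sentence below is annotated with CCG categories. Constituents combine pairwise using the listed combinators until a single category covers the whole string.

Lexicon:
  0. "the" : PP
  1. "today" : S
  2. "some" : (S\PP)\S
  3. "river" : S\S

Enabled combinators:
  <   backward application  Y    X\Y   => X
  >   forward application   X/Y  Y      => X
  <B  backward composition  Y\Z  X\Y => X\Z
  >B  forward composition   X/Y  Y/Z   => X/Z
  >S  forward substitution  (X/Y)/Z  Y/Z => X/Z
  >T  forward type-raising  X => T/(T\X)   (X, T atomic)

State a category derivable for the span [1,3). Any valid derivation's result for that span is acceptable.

S\PP

[0,4] S   <
  [0,1] "the" : PP
  [1,4] S\PP   <B
    [1,3] S\PP   <
      [1,2] "today" : S
      [2,3] "some" : (S\PP)\S
    [3,4] "river" : S\S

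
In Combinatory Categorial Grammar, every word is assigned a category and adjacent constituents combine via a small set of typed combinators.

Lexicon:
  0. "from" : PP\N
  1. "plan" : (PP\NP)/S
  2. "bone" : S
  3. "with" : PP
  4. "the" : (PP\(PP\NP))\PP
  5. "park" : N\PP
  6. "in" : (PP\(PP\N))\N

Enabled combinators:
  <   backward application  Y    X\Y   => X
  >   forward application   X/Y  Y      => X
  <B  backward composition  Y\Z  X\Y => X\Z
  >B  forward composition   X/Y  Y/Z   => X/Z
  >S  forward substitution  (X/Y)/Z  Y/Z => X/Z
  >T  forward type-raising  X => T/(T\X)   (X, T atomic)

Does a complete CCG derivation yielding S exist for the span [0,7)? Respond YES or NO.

PP\N (PP\NP)/S S PP (PP\(PP\NP))\PP N\PP (PP\(PP\N))\N
CKY chart[0,7] = {N/(N\PP), NP/(NP\PP), PP, PP/(PP\PP), S/(S\PP)}; S ∉ chart

NO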